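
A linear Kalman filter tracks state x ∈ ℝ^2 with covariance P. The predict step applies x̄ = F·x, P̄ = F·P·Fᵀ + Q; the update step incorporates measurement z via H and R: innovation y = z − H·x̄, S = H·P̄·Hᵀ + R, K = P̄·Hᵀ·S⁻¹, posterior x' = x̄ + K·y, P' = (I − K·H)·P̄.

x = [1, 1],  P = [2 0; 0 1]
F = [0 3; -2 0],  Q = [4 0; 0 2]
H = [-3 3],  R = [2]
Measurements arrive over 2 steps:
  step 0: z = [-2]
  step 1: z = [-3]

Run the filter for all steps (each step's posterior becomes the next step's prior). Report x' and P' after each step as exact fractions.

step 0: x̄ = F·x = [3, -2]
step 0: P̄ = F·P·Fᵀ + Q = [13 0; 0 10]
step 0: y = z − H·x̄ = [13]
step 0: S = H·P̄·Hᵀ + R = [209]
step 0: K = P̄·Hᵀ·S⁻¹ = [-39/209; 30/209]
step 0: x' = x̄ + K·y = [120/209, -28/209]
step 0: P' = (I − K·H)·P̄ = [1196/209 1170/209; 1170/209 1190/209]
step 1: x̄ = F·x = [-84/209, -240/209]
step 1: P̄ = F·P·Fᵀ + Q = [11546/209 -7020/209; -7020/209 5202/209]
step 1: y = z − H·x̄ = [-159/209]
step 1: S = H·P̄·Hᵀ + R = [277510/209]
step 1: K = P̄·Hᵀ·S⁻¹ = [-27849/138755; 18333/138755]
step 1: x' = x̄ + K·y = [-34581/138755, -173283/138755]
step 1: P' = (I − K·H)·P̄ = [243692/138755 225126/138755; 225126/138755 237348/138755]

step 0: x' = [120/209, -28/209], P' = [1196/209 1170/209; 1170/209 1190/209]
step 1: x' = [-34581/138755, -173283/138755], P' = [243692/138755 225126/138755; 225126/138755 237348/138755]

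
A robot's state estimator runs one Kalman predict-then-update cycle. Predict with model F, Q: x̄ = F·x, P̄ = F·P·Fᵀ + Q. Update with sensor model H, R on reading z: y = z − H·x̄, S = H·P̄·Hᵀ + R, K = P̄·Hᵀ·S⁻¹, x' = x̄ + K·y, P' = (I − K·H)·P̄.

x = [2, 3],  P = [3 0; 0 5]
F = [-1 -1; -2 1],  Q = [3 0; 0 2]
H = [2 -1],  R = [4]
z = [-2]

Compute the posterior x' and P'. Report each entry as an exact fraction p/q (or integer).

x̄ = F·x = [-5, -1]
P̄ = F·P·Fᵀ + Q = [11 1; 1 19]
y = z − H·x̄ = [7]
S = H·P̄·Hᵀ + R = [63]
K = P̄·Hᵀ·S⁻¹ = [1/3; -17/63]
x' = x̄ + K·y = [-8/3, -26/9]
P' = (I − K·H)·P̄ = [4 20/3; 20/3 908/63]

x' = [-8/3, -26/9]
P' = [4 20/3; 20/3 908/63]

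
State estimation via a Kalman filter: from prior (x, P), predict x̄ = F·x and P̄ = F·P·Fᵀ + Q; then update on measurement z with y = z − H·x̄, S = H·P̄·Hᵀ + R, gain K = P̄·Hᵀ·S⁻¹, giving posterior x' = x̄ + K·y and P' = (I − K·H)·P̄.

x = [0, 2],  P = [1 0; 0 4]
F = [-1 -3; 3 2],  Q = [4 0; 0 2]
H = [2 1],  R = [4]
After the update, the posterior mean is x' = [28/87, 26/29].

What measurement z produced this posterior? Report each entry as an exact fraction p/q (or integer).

z = [2]

x̄ = F·x = [-6, 4]
P̄ = F·P·Fᵀ + Q = [41 -27; -27 27]
S = H·P̄·Hᵀ + R = [87]
K = P̄·Hᵀ·S⁻¹ = [55/87; -9/29]
x' − x̄ = [550/87, -90/29] = K·y
y = (KᵀK)⁻¹·Kᵀ·(x' − x̄) = [10]
z = y + H·x̄ = [10] + [-8] = [2]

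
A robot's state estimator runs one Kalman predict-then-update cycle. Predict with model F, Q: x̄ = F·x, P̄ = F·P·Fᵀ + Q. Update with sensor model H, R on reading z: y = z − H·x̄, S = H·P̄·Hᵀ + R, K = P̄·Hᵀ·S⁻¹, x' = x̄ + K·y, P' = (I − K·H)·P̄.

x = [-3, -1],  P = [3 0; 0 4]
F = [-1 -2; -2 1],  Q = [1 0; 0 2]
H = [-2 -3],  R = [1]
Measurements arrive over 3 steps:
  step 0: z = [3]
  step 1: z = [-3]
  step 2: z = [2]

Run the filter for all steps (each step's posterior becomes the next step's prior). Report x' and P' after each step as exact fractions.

step 0: x' = [143/219, -305/219], P' = [3224/219 -2138/219; -2138/219 1442/219]
step 1: x' = [30133/16237, -3897/16237], P' = [298631/178607 -18318/16237; -18318/16237 14160/16237]
step 2: x' = [-10786905/6717379, 2462837/6717379], P' = [32447218/20152137 -21754040/20152137; -21754040/20152137 16803682/20152137]

step 0: x̄ = F·x = [5, 5]
step 0: P̄ = F·P·Fᵀ + Q = [20 -2; -2 18]
step 0: y = z − H·x̄ = [28]
step 0: S = H·P̄·Hᵀ + R = [219]
step 0: K = P̄·Hᵀ·S⁻¹ = [-34/219; -50/219]
step 0: x' = x̄ + K·y = [143/219, -305/219]
step 0: P' = (I − K·H)·P̄ = [3224/219 -2138/219; -2138/219 1442/219]
step 1: x̄ = F·x = [467/219, -197/73]
step 1: P̄ = F·P·Fᵀ + Q = [659/219 -950/73; -950/73 7776/73]
step 1: y = z − H·x̄ = [-1496/219]
step 1: S = H·P̄·Hᵀ + R = [178607/219]
step 1: K = P̄·Hᵀ·S⁻¹ = [7232/178607; -5844/16237]
step 1: x' = x̄ + K·y = [30133/16237, -3897/16237]
step 1: P' = (I − K·H)·P̄ = [298631/178607 -18318/16237; -18318/16237 14160/16237]
step 2: x̄ = F·x = [-22339/16237, -64163/16237]
step 2: P̄ = F·P·Fᵀ + Q = [294286/178607 -318752/178607; -318752/178607 2513490/178607]
step 2: y = z − H·x̄ = [-204693/16237]
step 2: S = H·P̄·Hᵀ + R = [20152137/178607]
step 2: K = P̄·Hᵀ·S⁻¹ = [367684/20152137; -6902966/20152137]
step 2: x' = x̄ + K·y = [-10786905/6717379, 2462837/6717379]
step 2: P' = (I − K·H)·P̄ = [32447218/20152137 -21754040/20152137; -21754040/20152137 16803682/20152137]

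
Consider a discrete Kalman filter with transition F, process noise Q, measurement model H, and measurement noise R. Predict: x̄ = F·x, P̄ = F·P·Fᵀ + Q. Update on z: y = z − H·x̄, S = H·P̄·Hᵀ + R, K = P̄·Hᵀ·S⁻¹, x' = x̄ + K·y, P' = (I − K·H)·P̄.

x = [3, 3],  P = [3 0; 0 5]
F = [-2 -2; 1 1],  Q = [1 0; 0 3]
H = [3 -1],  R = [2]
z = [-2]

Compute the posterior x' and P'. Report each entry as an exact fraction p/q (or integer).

x̄ = F·x = [-12, 6]
P̄ = F·P·Fᵀ + Q = [33 -16; -16 11]
y = z − H·x̄ = [40]
S = H·P̄·Hᵀ + R = [406]
K = P̄·Hᵀ·S⁻¹ = [115/406; -59/406]
x' = x̄ + K·y = [-136/203, 38/203]
P' = (I − K·H)·P̄ = [173/406 289/406; 289/406 985/406]

x' = [-136/203, 38/203]
P' = [173/406 289/406; 289/406 985/406]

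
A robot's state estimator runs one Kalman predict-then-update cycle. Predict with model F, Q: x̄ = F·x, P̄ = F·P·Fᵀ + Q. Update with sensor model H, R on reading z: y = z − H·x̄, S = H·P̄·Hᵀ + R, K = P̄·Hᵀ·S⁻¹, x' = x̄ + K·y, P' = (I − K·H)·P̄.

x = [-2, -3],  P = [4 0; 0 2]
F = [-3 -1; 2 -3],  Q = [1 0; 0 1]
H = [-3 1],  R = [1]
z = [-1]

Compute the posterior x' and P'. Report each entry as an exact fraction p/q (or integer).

x̄ = F·x = [9, 5]
P̄ = F·P·Fᵀ + Q = [39 -18; -18 35]
y = z − H·x̄ = [21]
S = H·P̄·Hᵀ + R = [495]
K = P̄·Hᵀ·S⁻¹ = [-3/11; 89/495]
x' = x̄ + K·y = [36/11, 1448/165]
P' = (I − K·H)·P̄ = [24/11 69/11; 69/11 9404/495]

x' = [36/11, 1448/165]
P' = [24/11 69/11; 69/11 9404/495]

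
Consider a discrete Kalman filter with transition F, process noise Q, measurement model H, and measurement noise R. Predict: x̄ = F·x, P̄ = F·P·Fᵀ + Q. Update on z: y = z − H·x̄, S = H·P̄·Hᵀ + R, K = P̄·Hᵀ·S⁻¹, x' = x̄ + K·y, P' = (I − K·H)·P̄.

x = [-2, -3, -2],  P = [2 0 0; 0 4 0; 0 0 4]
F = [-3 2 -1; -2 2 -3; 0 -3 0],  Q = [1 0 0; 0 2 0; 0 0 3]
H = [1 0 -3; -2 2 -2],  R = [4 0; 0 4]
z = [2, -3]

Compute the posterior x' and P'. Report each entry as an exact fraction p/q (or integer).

x̄ = F·x = [2, 4, 9]
P̄ = F·P·Fᵀ + Q = [39 40 -24; 40 62 -24; -24 -24 39]
y = z − H·x̄ = [27, 11]
S = H·P̄·Hᵀ + R = [538 284; 284 244]
K = P̄·Hᵀ·S⁻¹ = [3221/12654 -578/6327; 50/2109 737/2109; -1021/4218 -80/2109]
x' = x̄ + K·y = [99559/12654, 17893/2109, 8635/4218]
P' = (I − K·H)·P̄ = [193775/12654 41960/2109 20099/4218; 41960/2109 19118/703 4640/703; 20099/4218 4640/703 2687/1406]

x' = [99559/12654, 17893/2109, 8635/4218]
P' = [193775/12654 41960/2109 20099/4218; 41960/2109 19118/703 4640/703; 20099/4218 4640/703 2687/1406]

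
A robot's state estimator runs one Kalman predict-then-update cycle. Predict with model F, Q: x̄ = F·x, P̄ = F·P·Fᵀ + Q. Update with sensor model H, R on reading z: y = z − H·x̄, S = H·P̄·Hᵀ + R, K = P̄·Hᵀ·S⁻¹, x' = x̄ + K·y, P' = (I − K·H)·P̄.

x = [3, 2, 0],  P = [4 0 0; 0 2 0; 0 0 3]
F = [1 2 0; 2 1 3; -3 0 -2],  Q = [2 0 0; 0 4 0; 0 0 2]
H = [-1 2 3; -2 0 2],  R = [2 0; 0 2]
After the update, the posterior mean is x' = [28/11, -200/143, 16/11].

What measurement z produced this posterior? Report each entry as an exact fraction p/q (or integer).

x̄ = F·x = [7, 8, -9]
P̄ = F·P·Fᵀ + Q = [14 12 -12; 12 49 -42; -12 -42 50]
S = H·P̄·Hᵀ + R = [182 208; 208 354]
K = P̄·Hᵀ·S⁻¹ = [31/407 -78/407; 2076/5291 -218/407; 35/407 122/407]
x' − x̄ = [-49/11, -1344/143, 115/11] = K·y
y = (KᵀK)⁻¹·Kᵀ·(x' − x̄) = [17, 30]
z = y + H·x̄ = [17, 30] + [-18, -32] = [-1, -2]

z = [-1, -2]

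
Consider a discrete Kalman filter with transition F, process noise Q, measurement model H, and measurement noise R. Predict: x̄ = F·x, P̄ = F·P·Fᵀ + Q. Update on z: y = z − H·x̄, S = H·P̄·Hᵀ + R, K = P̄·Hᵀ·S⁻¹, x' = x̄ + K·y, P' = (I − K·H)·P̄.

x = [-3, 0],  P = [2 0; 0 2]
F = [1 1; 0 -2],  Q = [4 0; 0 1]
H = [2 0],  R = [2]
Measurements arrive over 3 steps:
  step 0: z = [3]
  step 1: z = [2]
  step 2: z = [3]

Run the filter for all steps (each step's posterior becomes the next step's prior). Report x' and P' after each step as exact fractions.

step 0: x' = [21/17, -36/17], P' = [8/17 -4/17; -4/17 121/17]
step 1: x' = [363/395, 792/395], P' = [189/395 -234/395; -234/395 5199/395]
step 2: x' = [1377/893, -8478/4465], P' = [1300/2679 -662/893; -662/893 73117/4465]

step 0: x̄ = F·x = [-3, 0]
step 0: P̄ = F·P·Fᵀ + Q = [8 -4; -4 9]
step 0: y = z − H·x̄ = [9]
step 0: S = H·P̄·Hᵀ + R = [34]
step 0: K = P̄·Hᵀ·S⁻¹ = [8/17; -4/17]
step 0: x' = x̄ + K·y = [21/17, -36/17]
step 0: P' = (I − K·H)·P̄ = [8/17 -4/17; -4/17 121/17]
step 1: x̄ = F·x = [-15/17, 72/17]
step 1: P̄ = F·P·Fᵀ + Q = [189/17 -234/17; -234/17 501/17]
step 1: y = z − H·x̄ = [64/17]
step 1: S = H·P̄·Hᵀ + R = [790/17]
step 1: K = P̄·Hᵀ·S⁻¹ = [189/395; -234/395]
step 1: x' = x̄ + K·y = [363/395, 792/395]
step 1: P' = (I − K·H)·P̄ = [189/395 -234/395; -234/395 5199/395]
step 2: x̄ = F·x = [231/79, -1584/395]
step 2: P̄ = F·P·Fᵀ + Q = [1300/79 -1986/79; -1986/79 21191/395]
step 2: y = z − H·x̄ = [-225/79]
step 2: S = H·P̄·Hᵀ + R = [5358/79]
step 2: K = P̄·Hᵀ·S⁻¹ = [1300/2679; -662/893]
step 2: x' = x̄ + K·y = [1377/893, -8478/4465]
step 2: P' = (I − K·H)·P̄ = [1300/2679 -662/893; -662/893 73117/4465]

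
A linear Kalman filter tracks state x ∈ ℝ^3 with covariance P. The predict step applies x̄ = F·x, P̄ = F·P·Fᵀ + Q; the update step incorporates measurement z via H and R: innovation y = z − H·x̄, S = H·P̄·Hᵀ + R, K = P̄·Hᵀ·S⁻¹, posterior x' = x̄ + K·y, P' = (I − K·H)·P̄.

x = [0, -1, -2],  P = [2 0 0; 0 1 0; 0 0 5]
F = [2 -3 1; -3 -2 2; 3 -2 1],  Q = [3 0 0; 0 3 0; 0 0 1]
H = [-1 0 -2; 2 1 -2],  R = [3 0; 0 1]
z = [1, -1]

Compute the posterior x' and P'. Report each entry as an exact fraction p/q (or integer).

x̄ = F·x = [1, -2, 0]
P̄ = F·P·Fᵀ + Q = [25 4 23; 4 45 -4; 23 -4 28]
y = z − H·x̄ = [2, -1]
S = H·P̄·Hᵀ + R = [232 20; 20 106]
K = P̄·Hᵀ·S⁻¹ = [-61/192 13/96; -199/6048 1759/3024; -1349/4032 -139/2016]
x' = x̄ + K·y = [11/48, -4003/1512, -605/1008]
P' = (I − K·H)·P̄ = [87/64 -287/96 -13/64; -287/96 29179/3024 3113/2016; -13/64 3113/2016 811/1344]

x' = [11/48, -4003/1512, -605/1008]
P' = [87/64 -287/96 -13/64; -287/96 29179/3024 3113/2016; -13/64 3113/2016 811/1344]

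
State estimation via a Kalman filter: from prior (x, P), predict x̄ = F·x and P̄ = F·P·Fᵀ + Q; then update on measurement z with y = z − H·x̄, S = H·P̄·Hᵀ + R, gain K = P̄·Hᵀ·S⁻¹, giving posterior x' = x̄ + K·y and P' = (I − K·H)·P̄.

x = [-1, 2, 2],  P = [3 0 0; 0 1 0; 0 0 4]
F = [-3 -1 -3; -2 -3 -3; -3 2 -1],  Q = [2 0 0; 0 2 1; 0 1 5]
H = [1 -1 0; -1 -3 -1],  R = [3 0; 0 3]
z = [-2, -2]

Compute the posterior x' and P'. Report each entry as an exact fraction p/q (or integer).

x' = [-12071/16659, -5519/16659, 60287/16659]
P' = [24724/16659 4492/16659 -27097/16659; 4492/16659 23383/16659 -63673/16659; -27097/16659 -63673/16659 223960/16659]

x̄ = F·x = [-5, -10, 5]
P̄ = F·P·Fᵀ + Q = [66 57 37; 57 59 25; 37 25 40]
y = z − H·x̄ = [-7, -32]
S = H·P̄·Hᵀ + R = [14 -15; -15 1206]
K = P̄·Hᵀ·S⁻¹ = [2248/5553 -3701/16659; -2099/5553 -3656/16659; 4064/5553 -1948/16659]
x' = x̄ + K·y = [-12071/16659, -5519/16659, 60287/16659]
P' = (I − K·H)·P̄ = [24724/16659 4492/16659 -27097/16659; 4492/16659 23383/16659 -63673/16659; -27097/16659 -63673/16659 223960/16659]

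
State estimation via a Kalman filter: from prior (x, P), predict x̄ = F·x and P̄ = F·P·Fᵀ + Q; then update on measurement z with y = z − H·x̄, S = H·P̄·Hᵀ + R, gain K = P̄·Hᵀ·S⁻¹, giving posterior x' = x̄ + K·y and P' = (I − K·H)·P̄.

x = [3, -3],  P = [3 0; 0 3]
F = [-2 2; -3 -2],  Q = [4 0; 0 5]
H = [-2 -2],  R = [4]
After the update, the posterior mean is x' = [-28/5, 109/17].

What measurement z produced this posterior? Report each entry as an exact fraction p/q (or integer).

z = [-2]

x̄ = F·x = [-12, -3]
P̄ = F·P·Fᵀ + Q = [28 6; 6 44]
S = H·P̄·Hᵀ + R = [340]
K = P̄·Hᵀ·S⁻¹ = [-1/5; -5/17]
x' − x̄ = [32/5, 160/17] = K·y
y = (KᵀK)⁻¹·Kᵀ·(x' − x̄) = [-32]
z = y + H·x̄ = [-32] + [30] = [-2]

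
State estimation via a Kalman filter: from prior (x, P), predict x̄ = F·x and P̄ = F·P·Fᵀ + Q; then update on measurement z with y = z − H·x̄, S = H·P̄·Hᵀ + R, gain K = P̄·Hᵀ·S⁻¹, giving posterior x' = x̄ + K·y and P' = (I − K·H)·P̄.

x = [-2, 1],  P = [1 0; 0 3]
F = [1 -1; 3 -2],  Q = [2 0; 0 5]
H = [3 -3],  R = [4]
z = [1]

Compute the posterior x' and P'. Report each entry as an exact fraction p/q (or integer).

x' = [-132/65, -163/65]
P' = [699/130 711/130; 711/130 779/130]

x̄ = F·x = [-3, -8]
P̄ = F·P·Fᵀ + Q = [6 9; 9 26]
y = z − H·x̄ = [-14]
S = H·P̄·Hᵀ + R = [130]
K = P̄·Hᵀ·S⁻¹ = [-9/130; -51/130]
x' = x̄ + K·y = [-132/65, -163/65]
P' = (I − K·H)·P̄ = [699/130 711/130; 711/130 779/130]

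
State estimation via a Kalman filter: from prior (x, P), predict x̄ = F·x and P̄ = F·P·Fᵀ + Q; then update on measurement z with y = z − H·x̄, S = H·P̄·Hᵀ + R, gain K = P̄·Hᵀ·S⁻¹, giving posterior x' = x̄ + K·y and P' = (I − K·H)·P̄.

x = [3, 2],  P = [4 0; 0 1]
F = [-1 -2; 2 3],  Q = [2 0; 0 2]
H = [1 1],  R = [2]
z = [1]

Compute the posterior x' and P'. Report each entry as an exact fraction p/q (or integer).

x̄ = F·x = [-7, 12]
P̄ = F·P·Fᵀ + Q = [10 -14; -14 27]
y = z − H·x̄ = [-4]
S = H·P̄·Hᵀ + R = [11]
K = P̄·Hᵀ·S⁻¹ = [-4/11; 13/11]
x' = x̄ + K·y = [-61/11, 80/11]
P' = (I − K·H)·P̄ = [94/11 -102/11; -102/11 128/11]

x' = [-61/11, 80/11]
P' = [94/11 -102/11; -102/11 128/11]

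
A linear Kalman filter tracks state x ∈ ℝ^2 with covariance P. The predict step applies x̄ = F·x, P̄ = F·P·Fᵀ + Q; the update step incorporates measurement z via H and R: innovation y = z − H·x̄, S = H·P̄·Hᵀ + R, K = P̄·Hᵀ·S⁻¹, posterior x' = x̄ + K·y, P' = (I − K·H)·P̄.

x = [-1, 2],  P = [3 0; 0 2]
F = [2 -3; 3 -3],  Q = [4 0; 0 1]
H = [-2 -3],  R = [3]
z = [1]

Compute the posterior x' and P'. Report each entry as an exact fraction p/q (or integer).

x̄ = F·x = [-8, -9]
P̄ = F·P·Fᵀ + Q = [34 36; 36 46]
y = z − H·x̄ = [-42]
S = H·P̄·Hᵀ + R = [985]
K = P̄·Hᵀ·S⁻¹ = [-176/985; -42/197]
x' = x̄ + K·y = [-488/985, -9/197]
P' = (I − K·H)·P̄ = [2514/985 -300/197; -300/197 242/197]

x' = [-488/985, -9/197]
P' = [2514/985 -300/197; -300/197 242/197]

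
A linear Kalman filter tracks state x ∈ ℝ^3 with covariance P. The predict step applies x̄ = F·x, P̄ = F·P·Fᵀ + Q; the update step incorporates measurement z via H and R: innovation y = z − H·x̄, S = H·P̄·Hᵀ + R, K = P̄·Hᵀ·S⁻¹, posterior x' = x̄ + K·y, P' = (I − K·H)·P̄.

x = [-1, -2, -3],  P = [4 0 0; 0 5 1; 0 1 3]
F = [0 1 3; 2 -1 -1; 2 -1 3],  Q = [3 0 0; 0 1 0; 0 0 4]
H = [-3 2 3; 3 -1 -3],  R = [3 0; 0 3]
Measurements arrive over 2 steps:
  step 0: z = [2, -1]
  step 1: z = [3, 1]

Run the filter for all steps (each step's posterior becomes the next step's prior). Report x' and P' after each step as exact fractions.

step 0: x' = [-8327/849, 1037/849, -25255/2547], P' = [8508/283 -481/283 26216/849; -481/283 763/283 -2546/849; 26216/849 -2546/849 82738/2547]
step 1: x' = [47887679/14156699, 8907110/14156699, 48358379/14156699], P' = [398461536/14156699 52798293/14156699 373979610/14156699; 52798293/14156699 22134144/14156699 42380325/14156699; 373979610/14156699 42380325/14156699 356733135/14156699]

step 0: x̄ = F·x = [-11, 3, -9]
step 0: P̄ = F·P·Fᵀ + Q = [41 -18 22; -18 27 10; 22 10 46]
step 0: y = z − H·x̄ = [-10, 8]
step 0: S = H·P̄·Hᵀ + R = [834 -693; -693 585]
step 0: K = P̄·Hᵀ·S⁻¹ = [-90/283 -211/849; 141/283 340/849; -334/849 -1544/2547]
step 0: x' = x̄ + K·y = [-8327/849, 1037/849, -25255/2547]
step 0: P' = (I − K·H)·P̄ = [8508/283 -481/283 26216/849; -481/283 763/283 -2546/849; 26216/849 -2546/849 82738/2547]
step 1: x̄ = F·x = [-24218/849, -27818/2547, -42946/849]
step 1: P̄ = F·P·Fᵀ + Q = [79258/283 79567/849 133445/283; 79567/849 85888/2547 137375/849; 133445/283 137375/849 230545/283]
step 1: y = z − H·x̄ = [231829/2547, -193823/2547]
step 1: S = H·P̄·Hᵀ + R = [5908234/2547 -5208545/2547; -5208545/2547 4610026/2547]
step 1: K = P̄·Hᵀ·S⁻¹ = [630408/832747 6882495/14156699; 255184/832747 3039920/14156699; 647475/832747 3119700/14156699]
step 1: x' = x̄ + K·y = [47887679/14156699, 8907110/14156699, 48358379/14156699]
step 1: P' = (I − K·H)·P̄ = [398461536/14156699 52798293/14156699 373979610/14156699; 52798293/14156699 22134144/14156699 42380325/14156699; 373979610/14156699 42380325/14156699 356733135/14156699]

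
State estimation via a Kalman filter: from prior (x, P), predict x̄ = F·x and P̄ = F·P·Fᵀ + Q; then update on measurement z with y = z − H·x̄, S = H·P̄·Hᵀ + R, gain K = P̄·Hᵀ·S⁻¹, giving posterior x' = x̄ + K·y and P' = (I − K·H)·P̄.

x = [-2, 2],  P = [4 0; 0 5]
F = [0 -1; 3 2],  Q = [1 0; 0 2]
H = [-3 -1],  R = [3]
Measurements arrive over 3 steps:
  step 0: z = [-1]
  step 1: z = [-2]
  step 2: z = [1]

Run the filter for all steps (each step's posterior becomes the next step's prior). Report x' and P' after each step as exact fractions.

step 0: x̄ = F·x = [-2, -2]
step 0: P̄ = F·P·Fᵀ + Q = [6 -10; -10 58]
step 0: y = z − H·x̄ = [-9]
step 0: S = H·P̄·Hᵀ + R = [55]
step 0: K = P̄·Hᵀ·S⁻¹ = [-8/55; -28/55]
step 0: x' = x̄ + K·y = [-38/55, 142/55]
step 0: P' = (I − K·H)·P̄ = [266/55 -774/55; -774/55 2406/55]
step 1: x̄ = F·x = [-142/55, 34/11]
step 1: P̄ = F·P·Fᵀ + Q = [2461/55 -498/11; -498/11 568/11]
step 1: y = z − H·x̄ = [-366/55]
step 1: S = H·P̄·Hᵀ + R = [10214/55]
step 1: K = P̄·Hᵀ·S⁻¹ = [-4893/10214; 2315/5107]
step 1: x' = x̄ + K·y = [3095/5107, 380/5107]
step 1: P' = (I − K·H)·P̄ = [21731/10214 -25257/5107; -25257/5107 68826/5107]
step 2: x̄ = F·x = [-380/5107, 10045/5107]
step 2: P̄ = F·P·Fᵀ + Q = [73933/5107 -61881/5107; -61881/5107 160447/10214]
step 2: y = z − H·x̄ = [14012/5107]
step 2: S = H·P̄·Hᵀ + R = [779311/10214]
step 2: K = P̄·Hᵀ·S⁻¹ = [-319836/779311; 210839/779311]
step 2: x' = x̄ + K·y = [-935516/779311, 2111309/779311]
step 2: P' = (I − K·H)·P̄ = [1266745/779311 -2840727/779311; -2840727/779311 7889664/779311]

step 0: x' = [-38/55, 142/55], P' = [266/55 -774/55; -774/55 2406/55]
step 1: x' = [3095/5107, 380/5107], P' = [21731/10214 -25257/5107; -25257/5107 68826/5107]
step 2: x' = [-935516/779311, 2111309/779311], P' = [1266745/779311 -2840727/779311; -2840727/779311 7889664/779311]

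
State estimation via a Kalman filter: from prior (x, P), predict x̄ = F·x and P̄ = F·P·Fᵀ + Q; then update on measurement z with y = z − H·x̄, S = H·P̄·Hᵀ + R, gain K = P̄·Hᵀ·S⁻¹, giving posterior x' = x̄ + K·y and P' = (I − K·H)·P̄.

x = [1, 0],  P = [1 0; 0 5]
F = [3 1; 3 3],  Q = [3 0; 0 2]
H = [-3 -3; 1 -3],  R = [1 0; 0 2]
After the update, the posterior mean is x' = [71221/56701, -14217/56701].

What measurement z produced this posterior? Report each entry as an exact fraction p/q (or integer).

x̄ = F·x = [3, 3]
P̄ = F·P·Fᵀ + Q = [17 24; 24 56]
S = H·P̄·Hᵀ + R = [1090 597; 597 379]
K = P̄·Hᵀ·S⁻¹ = [-13782/56701 13481/56701; -4992/56701 -13680/56701]
x' − x̄ = [-98882/56701, -184320/56701] = K·y
y = (KᵀK)⁻¹·Kᵀ·(x' − x̄) = [15, 8]
z = y + H·x̄ = [15, 8] + [-18, -6] = [-3, 2]

z = [-3, 2]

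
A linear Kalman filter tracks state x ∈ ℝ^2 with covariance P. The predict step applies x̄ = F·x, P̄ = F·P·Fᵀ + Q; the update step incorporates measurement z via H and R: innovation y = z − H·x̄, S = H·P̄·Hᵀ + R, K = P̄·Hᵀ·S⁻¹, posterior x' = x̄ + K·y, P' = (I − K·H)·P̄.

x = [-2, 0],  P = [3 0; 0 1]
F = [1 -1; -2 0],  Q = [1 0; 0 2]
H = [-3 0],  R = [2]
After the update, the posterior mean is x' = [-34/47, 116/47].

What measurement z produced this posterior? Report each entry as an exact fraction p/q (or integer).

z = [2]

x̄ = F·x = [-2, 4]
P̄ = F·P·Fᵀ + Q = [5 -6; -6 14]
S = H·P̄·Hᵀ + R = [47]
K = P̄·Hᵀ·S⁻¹ = [-15/47; 18/47]
x' − x̄ = [60/47, -72/47] = K·y
y = (KᵀK)⁻¹·Kᵀ·(x' − x̄) = [-4]
z = y + H·x̄ = [-4] + [6] = [2]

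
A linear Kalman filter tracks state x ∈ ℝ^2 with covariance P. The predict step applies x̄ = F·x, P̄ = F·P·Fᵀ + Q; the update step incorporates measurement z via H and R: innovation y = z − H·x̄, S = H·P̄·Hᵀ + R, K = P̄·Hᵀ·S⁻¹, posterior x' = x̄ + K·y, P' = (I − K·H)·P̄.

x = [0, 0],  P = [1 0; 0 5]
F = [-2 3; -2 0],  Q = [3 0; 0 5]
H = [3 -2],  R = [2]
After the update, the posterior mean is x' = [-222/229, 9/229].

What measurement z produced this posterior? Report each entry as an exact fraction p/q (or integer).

z = [-3]

x̄ = F·x = [0, 0]
P̄ = F·P·Fᵀ + Q = [52 4; 4 9]
S = H·P̄·Hᵀ + R = [458]
K = P̄·Hᵀ·S⁻¹ = [74/229; -3/229]
x' − x̄ = [-222/229, 9/229] = K·y
y = (KᵀK)⁻¹·Kᵀ·(x' − x̄) = [-3]
z = y + H·x̄ = [-3] + [0] = [-3]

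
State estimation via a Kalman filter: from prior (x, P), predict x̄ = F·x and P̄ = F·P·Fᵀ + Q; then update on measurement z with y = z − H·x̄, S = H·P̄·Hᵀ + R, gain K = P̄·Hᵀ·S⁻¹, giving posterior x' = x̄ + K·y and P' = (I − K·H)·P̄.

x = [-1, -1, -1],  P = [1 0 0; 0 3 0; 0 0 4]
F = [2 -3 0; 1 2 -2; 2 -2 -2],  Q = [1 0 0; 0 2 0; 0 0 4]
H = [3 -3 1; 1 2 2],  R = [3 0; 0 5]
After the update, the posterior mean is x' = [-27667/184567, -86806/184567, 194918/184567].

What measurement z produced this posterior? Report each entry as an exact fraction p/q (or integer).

z = [2, 1]

x̄ = F·x = [1, -1, 2]
P̄ = F·P·Fᵀ + Q = [32 -16 22; -16 31 6; 22 6 36]
S = H·P̄·Hᵀ + R = [990 64; 64 377]
K = P̄·Hᵀ·S⁻¹ = [29883/184567 16468/184567; -54607/369134 33030/184567; 12442/184567 49782/184567]
x' − x̄ = [-212234/184567, 97761/184567, -174216/184567] = K·y
y = (KᵀK)⁻¹·Kᵀ·(x' − x̄) = [-6, -2]
z = y + H·x̄ = [-6, -2] + [8, 3] = [2, 1]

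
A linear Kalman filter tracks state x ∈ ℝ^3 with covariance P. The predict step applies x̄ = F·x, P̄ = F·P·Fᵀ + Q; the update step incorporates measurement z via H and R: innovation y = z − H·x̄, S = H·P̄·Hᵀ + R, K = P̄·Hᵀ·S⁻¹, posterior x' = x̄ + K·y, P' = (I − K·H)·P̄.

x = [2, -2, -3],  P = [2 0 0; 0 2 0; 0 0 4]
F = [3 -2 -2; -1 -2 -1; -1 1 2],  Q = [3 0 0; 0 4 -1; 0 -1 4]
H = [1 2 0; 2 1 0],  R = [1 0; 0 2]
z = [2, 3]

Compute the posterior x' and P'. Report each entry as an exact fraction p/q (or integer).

x' = [97/62, 25/124, -281/248]
P' = [405/434 -265/434 -233/868; -265/434 537/868 179/1736; -233/868 179/1736 25521/3472]

x̄ = F·x = [16, 5, -10]
P̄ = F·P·Fᵀ + Q = [45 10 -26; 10 18 -11; -26 -11 24]
y = z − H·x̄ = [-24, -34]
S = H·P̄·Hᵀ + R = [158 176; 176 240]
K = P̄·Hᵀ·S⁻¹ = [-125/434 545/868; 136/217 -523/1736; -27/434 -753/3472]
x' = x̄ + K·y = [97/62, 25/124, -281/248]
P' = (I − K·H)·P̄ = [405/434 -265/434 -233/868; -265/434 537/868 179/1736; -233/868 179/1736 25521/3472]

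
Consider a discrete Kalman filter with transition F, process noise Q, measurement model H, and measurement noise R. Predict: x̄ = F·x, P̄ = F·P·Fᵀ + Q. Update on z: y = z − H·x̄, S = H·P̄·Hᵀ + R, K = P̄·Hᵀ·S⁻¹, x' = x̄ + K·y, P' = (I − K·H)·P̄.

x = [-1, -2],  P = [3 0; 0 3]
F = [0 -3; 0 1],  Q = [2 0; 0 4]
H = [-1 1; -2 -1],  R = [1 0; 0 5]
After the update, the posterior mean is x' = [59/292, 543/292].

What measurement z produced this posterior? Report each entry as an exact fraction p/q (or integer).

x̄ = F·x = [6, -2]
P̄ = F·P·Fᵀ + Q = [29 -9; -9 7]
S = H·P̄·Hᵀ + R = [55 60; 60 92]
K = P̄·Hᵀ·S⁻¹ = [-139/365 -83/292; 203/365 -71/292]
x' − x̄ = [-1693/292, 1127/292] = K·y
y = (KᵀK)⁻¹·Kᵀ·(x' − x̄) = [10, 7]
z = y + H·x̄ = [10, 7] + [-8, -10] = [2, -3]

z = [2, -3]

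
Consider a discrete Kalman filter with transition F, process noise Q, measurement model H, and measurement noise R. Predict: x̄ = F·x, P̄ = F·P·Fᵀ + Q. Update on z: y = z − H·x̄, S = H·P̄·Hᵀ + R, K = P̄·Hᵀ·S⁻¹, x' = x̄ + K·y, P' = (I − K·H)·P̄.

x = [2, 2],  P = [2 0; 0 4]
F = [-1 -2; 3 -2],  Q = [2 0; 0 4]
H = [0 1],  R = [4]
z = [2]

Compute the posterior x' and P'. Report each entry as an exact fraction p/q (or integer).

x' = [-6, 2]
P' = [370/21 20/21; 20/21 76/21]

x̄ = F·x = [-6, 2]
P̄ = F·P·Fᵀ + Q = [20 10; 10 38]
y = z − H·x̄ = [0]
S = H·P̄·Hᵀ + R = [42]
K = P̄·Hᵀ·S⁻¹ = [5/21; 19/21]
x' = x̄ + K·y = [-6, 2]
P' = (I − K·H)·P̄ = [370/21 20/21; 20/21 76/21]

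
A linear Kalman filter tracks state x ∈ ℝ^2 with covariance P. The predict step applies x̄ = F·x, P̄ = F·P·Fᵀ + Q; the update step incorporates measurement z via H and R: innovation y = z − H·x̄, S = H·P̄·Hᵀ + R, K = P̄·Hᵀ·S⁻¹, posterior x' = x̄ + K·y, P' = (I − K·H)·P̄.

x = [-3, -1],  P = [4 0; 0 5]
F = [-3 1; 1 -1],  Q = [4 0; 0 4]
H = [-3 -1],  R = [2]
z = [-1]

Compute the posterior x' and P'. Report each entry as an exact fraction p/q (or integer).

x' = [11/53, 27/53]
P' = [193/159 -461/159; -461/159 1345/159]

x̄ = F·x = [8, -2]
P̄ = F·P·Fᵀ + Q = [45 -17; -17 13]
y = z − H·x̄ = [21]
S = H·P̄·Hᵀ + R = [318]
K = P̄·Hᵀ·S⁻¹ = [-59/159; 19/159]
x' = x̄ + K·y = [11/53, 27/53]
P' = (I − K·H)·P̄ = [193/159 -461/159; -461/159 1345/159]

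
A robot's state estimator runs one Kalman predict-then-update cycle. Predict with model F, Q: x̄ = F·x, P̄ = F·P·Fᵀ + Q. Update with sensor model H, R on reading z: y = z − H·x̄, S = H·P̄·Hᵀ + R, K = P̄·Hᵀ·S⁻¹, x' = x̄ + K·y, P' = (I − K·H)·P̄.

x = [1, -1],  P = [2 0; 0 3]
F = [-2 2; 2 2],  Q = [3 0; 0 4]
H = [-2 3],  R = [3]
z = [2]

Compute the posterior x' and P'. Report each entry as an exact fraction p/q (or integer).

x' = [-848/263, -384/263]
P' = [4893/263 3228/263; 3228/263 2216/263]

x̄ = F·x = [-4, 0]
P̄ = F·P·Fᵀ + Q = [23 4; 4 24]
y = z − H·x̄ = [-6]
S = H·P̄·Hᵀ + R = [263]
K = P̄·Hᵀ·S⁻¹ = [-34/263; 64/263]
x' = x̄ + K·y = [-848/263, -384/263]
P' = (I − K·H)·P̄ = [4893/263 3228/263; 3228/263 2216/263]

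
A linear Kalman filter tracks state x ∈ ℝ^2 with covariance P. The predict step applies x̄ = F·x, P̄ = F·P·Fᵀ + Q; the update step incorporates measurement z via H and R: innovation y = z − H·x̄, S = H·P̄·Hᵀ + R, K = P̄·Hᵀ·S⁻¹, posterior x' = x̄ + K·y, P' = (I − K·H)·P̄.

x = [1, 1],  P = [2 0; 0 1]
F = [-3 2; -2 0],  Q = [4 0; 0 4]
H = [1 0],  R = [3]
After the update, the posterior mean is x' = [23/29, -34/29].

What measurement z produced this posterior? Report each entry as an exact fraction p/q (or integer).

z = [1]

x̄ = F·x = [-1, -2]
P̄ = F·P·Fᵀ + Q = [26 12; 12 12]
S = H·P̄·Hᵀ + R = [29]
K = P̄·Hᵀ·S⁻¹ = [26/29; 12/29]
x' − x̄ = [52/29, 24/29] = K·y
y = (KᵀK)⁻¹·Kᵀ·(x' − x̄) = [2]
z = y + H·x̄ = [2] + [-1] = [1]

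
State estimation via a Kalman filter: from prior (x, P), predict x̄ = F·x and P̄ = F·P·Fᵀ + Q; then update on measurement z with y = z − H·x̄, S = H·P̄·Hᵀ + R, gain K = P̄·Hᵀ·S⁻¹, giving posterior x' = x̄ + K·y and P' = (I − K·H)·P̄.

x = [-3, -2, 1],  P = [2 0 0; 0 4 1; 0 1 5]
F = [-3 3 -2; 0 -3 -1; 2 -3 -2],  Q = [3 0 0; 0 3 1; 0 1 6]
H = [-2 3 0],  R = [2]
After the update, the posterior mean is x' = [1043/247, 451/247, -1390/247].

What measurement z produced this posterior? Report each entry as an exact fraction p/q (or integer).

z = [-3]

x̄ = F·x = [1, 5, -2]
P̄ = F·P·Fᵀ + Q = [65 -23 -28; -23 50 56; -28 56 82]
S = H·P̄·Hᵀ + R = [988]
K = P̄·Hᵀ·S⁻¹ = [-199/988; 49/247; 56/247]
x' − x̄ = [796/247, -784/247, -896/247] = K·y
y = (KᵀK)⁻¹·Kᵀ·(x' − x̄) = [-16]
z = y + H·x̄ = [-16] + [13] = [-3]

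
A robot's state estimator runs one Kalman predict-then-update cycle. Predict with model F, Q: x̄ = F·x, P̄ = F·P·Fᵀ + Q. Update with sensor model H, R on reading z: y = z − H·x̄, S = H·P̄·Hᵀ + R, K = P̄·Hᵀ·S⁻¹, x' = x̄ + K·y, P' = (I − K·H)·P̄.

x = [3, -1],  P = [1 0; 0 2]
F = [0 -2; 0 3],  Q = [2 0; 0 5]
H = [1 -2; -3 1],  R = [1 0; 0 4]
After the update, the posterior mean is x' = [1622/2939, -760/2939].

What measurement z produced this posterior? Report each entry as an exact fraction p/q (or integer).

z = [1, -2]

x̄ = F·x = [2, -3]
P̄ = F·P·Fᵀ + Q = [10 -12; -12 23]
S = H·P̄·Hᵀ + R = [151 -160; -160 189]
K = P̄·Hᵀ·S⁻¹ = [-294/2939 -902/2939; -1522/2939 -371/2939]
x' − x̄ = [-4256/2939, 8057/2939] = K·y
y = (KᵀK)⁻¹·Kᵀ·(x' − x̄) = [-7, 7]
z = y + H·x̄ = [-7, 7] + [8, -9] = [1, -2]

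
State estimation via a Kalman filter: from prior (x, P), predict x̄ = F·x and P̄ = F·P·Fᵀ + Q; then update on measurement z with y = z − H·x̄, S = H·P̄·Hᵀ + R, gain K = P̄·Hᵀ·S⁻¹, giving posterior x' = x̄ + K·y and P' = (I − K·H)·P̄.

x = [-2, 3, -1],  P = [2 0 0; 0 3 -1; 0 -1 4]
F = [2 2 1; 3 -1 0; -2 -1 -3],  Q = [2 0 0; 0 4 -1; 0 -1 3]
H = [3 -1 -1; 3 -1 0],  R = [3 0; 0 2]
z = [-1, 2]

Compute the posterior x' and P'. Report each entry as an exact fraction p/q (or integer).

x̄ = F·x = [1, -9, 4]
P̄ = F·P·Fᵀ + Q = [22 7 -19; 7 25 -13; -19 -13 44]
y = z − H·x̄ = [-9, -10]
S = H·P̄·Hᵀ + R = [316 225; 225 183]
K = P̄·Hᵀ·S⁻¹ = [333/2401 1094/7203; 849/2401 -3289/7203; -2068/2401 5896/7203]
x' = x̄ + K·y = [-12728/7203, -54860/7203, 25688/7203]
P' = (I − K·H)·P̄ = [15998/7203 45806/7203 -809/7203; 45806/7203 143996/7203 -14219/7203; -809/7203 -14219/7203 30404/7203]

x' = [-12728/7203, -54860/7203, 25688/7203]
P' = [15998/7203 45806/7203 -809/7203; 45806/7203 143996/7203 -14219/7203; -809/7203 -14219/7203 30404/7203]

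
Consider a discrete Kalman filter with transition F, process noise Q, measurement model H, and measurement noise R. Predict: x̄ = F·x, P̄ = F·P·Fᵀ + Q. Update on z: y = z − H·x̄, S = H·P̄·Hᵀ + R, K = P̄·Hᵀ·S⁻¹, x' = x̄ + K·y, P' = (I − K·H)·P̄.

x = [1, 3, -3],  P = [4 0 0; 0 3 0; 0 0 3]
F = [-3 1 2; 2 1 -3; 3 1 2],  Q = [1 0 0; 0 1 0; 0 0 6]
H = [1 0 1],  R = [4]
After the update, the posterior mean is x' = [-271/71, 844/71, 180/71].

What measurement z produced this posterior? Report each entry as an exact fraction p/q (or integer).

z = [-1]

x̄ = F·x = [-6, 14, 0]
P̄ = F·P·Fᵀ + Q = [52 -39 -21; -39 47 9; -21 9 57]
S = H·P̄·Hᵀ + R = [71]
K = P̄·Hᵀ·S⁻¹ = [31/71; -30/71; 36/71]
x' − x̄ = [155/71, -150/71, 180/71] = K·y
y = (KᵀK)⁻¹·Kᵀ·(x' − x̄) = [5]
z = y + H·x̄ = [5] + [-6] = [-1]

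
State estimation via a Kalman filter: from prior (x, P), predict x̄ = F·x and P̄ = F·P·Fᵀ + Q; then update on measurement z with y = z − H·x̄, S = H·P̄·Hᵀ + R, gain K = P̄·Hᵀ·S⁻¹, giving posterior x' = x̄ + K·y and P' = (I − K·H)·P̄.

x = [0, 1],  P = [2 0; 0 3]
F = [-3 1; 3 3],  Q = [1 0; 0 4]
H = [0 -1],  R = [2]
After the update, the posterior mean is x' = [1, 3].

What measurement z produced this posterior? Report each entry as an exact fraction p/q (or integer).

z = [-3]

x̄ = F·x = [1, 3]
P̄ = F·P·Fᵀ + Q = [22 -9; -9 49]
S = H·P̄·Hᵀ + R = [51]
K = P̄·Hᵀ·S⁻¹ = [3/17; -49/51]
x' − x̄ = [0, 0] = K·y
y = (KᵀK)⁻¹·Kᵀ·(x' − x̄) = [0]
z = y + H·x̄ = [0] + [-3] = [-3]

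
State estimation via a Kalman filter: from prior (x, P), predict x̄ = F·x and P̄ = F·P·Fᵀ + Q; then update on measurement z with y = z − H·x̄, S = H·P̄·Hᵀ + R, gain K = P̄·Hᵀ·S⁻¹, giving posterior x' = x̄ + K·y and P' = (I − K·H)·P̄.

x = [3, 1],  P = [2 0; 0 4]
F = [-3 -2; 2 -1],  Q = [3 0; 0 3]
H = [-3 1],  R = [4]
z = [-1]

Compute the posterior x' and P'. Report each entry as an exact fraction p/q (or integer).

x̄ = F·x = [-11, 5]
P̄ = F·P·Fᵀ + Q = [37 -4; -4 15]
y = z − H·x̄ = [-39]
S = H·P̄·Hᵀ + R = [376]
K = P̄·Hᵀ·S⁻¹ = [-115/376; 27/376]
x' = x̄ + K·y = [349/376, 827/376]
P' = (I − K·H)·P̄ = [687/376 1601/376; 1601/376 4911/376]

x' = [349/376, 827/376]
P' = [687/376 1601/376; 1601/376 4911/376]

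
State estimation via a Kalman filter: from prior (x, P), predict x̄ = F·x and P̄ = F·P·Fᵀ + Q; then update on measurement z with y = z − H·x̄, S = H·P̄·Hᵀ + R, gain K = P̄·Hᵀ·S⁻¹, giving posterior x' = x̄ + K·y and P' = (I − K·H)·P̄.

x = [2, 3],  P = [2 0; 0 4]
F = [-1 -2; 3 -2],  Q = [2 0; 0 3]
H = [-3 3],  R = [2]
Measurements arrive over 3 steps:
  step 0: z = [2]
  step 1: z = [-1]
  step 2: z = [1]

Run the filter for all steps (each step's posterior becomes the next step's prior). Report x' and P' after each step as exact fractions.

step 0: x̄ = F·x = [-8, 0]
step 0: P̄ = F·P·Fᵀ + Q = [20 10; 10 37]
step 0: y = z − H·x̄ = [-22]
step 0: S = H·P̄·Hᵀ + R = [335]
step 0: K = P̄·Hᵀ·S⁻¹ = [-6/67; 81/335]
step 0: x' = x̄ + K·y = [-404/67, -1782/335]
step 0: P' = (I − K·H)·P̄ = [1160/67 1156/67; 1156/67 5834/335]
step 1: x̄ = F·x = [5584/335, -2496/335]
step 1: P̄ = F·P·Fᵀ + Q = [52926/335 -17184/335; -17184/335 7181/335]
step 1: y = z − H·x̄ = [4781/67]
step 1: S = H·P̄·Hᵀ + R = [170189/67]
step 1: K = P̄·Hᵀ·S⁻¹ = [-42066/170189; 14619/170189]
step 1: x' = x̄ + K·y = [-824662/850945, -1124247/850945]
step 1: P' = (I − K·H)·P̄ = [2383302/850945 2243082/850945; 2243082/850945 2291812/850945]
step 2: x̄ = F·x = [3073156/850945, -225492/850945]
step 2: P̄ = F·P·Fᵀ + Q = [22224768/850945 -6954986/850945; -6954986/850945 6252817/850945]
step 2: y = z − H·x̄ = [10746889/850945]
step 2: S = H·P̄·Hᵀ + R = [383189903/850945]
step 2: K = P̄·Hᵀ·S⁻¹ = [-348762/1526653; 39623409/383189903]
step 2: x' = x̄ + K·y = [1108810/1526653, 398876685/383189903]
step 2: P' = (I − K·H)·P̄ = [3994548/1526653 3762040/1526653; 3762040/1526653 970687646/383189903]

step 0: x' = [-404/67, -1782/335], P' = [1160/67 1156/67; 1156/67 5834/335]
step 1: x' = [-824662/850945, -1124247/850945], P' = [2383302/850945 2243082/850945; 2243082/850945 2291812/850945]
step 2: x' = [1108810/1526653, 398876685/383189903], P' = [3994548/1526653 3762040/1526653; 3762040/1526653 970687646/383189903]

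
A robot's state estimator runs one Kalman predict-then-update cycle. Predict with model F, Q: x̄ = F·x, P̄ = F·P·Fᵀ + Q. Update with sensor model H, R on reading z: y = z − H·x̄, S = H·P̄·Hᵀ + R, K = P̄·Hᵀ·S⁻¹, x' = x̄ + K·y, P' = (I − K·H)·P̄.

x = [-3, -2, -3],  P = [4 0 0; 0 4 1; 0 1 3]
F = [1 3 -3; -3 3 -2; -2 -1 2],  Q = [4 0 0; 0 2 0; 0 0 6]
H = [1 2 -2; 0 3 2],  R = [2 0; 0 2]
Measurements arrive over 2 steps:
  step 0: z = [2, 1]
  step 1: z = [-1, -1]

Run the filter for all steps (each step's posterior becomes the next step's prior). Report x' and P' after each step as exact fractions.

step 0: x' = [-38816/32205, 27539/32205, -24164/32205], P' = [3149062/483075 -588148/483075 845128/483075; -588148/483075 186442/483075 -175762/483075; 845128/483075 -175762/483075 348682/483075]
step 1: x' = [18479539629/17594891213, -10172587475/17594891213, 6012540827/17594891213], P' = [84259578982/17594891213 -15875895398/17594891213 23017641050/17594891213; -15875895398/17594891213 5782775906/17594891213 -4983444032/17594891213; 23017641050/17594891213 -4983444032/17594891213 10696451316/17594891213]

step 0: x̄ = F·x = [0, 9, 2]
step 0: P̄ = F·P·Fᵀ + Q = [53 27 -29; 27 74 8; -29 8 34]
step 0: y = z − H·x̄ = [-12, -30]
step 0: S = H·P̄·Hᵀ + R = [647 315; 315 900]
step 0: K = P̄·Hᵀ·S⁻¹ = [3139/10735 -37094/483075; 1514/10735 103901/483075; -2264/10735 85039/483075]
step 0: x' = x̄ + K·y = [-38816/32205, 27539/32205, -24164/32205]
step 0: P' = (I − K·H)·P̄ = [3149062/483075 -588148/483075 845128/483075; -588148/483075 186442/483075 -175762/483075; 845128/483075 -175762/483075 348682/483075]
step 1: x̄ = F·x = [116293/32205, 247393/32205, 353/6441]
step 1: P̄ = F·P·Fᵀ + Q = [4461538/483075 6404098/483075 69332/96615; 6404098/483075 55217758/483075 3121682/96615; 69332/96615 3121682/96615 346612/19323]
step 1: y = z − H·x̄ = [-639754/32205, -777914/32205]
step 1: S = H·P̄·Hᵀ + R = [160322392/483075 285334142/483075; 285334142/483075 719888092/483075]
step 1: K = P̄·Hᵀ·S⁻¹ = [3236253043/17594891213 -796202047/17594891213; 2828272239/17594891213 3690719827/17594891213; -4171074823/17594891213 3221285268/17594891213]
step 1: x' = x̄ + K·y = [18479539629/17594891213, -10172587475/17594891213, 6012540827/17594891213]
step 1: P' = (I − K·H)·P̄ = [84259578982/17594891213 -15875895398/17594891213 23017641050/17594891213; -15875895398/17594891213 5782775906/17594891213 -4983444032/17594891213; 23017641050/17594891213 -4983444032/17594891213 10696451316/17594891213]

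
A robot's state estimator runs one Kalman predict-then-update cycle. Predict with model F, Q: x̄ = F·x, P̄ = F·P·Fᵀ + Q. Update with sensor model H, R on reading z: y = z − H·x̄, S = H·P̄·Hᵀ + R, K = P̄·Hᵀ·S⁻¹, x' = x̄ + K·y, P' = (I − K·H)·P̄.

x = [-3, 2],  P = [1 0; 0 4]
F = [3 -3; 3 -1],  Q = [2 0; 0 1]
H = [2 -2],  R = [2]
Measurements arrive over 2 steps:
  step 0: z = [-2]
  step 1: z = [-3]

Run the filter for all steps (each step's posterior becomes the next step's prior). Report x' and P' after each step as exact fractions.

step 0: x̄ = F·x = [-15, -11]
step 0: P̄ = F·P·Fᵀ + Q = [47 21; 21 14]
step 0: y = z − H·x̄ = [6]
step 0: S = H·P̄·Hᵀ + R = [78]
step 0: K = P̄·Hᵀ·S⁻¹ = [2/3; 7/39]
step 0: x' = x̄ + K·y = [-11, -129/13]
step 0: P' = (I − K·H)·P̄ = [37/3 35/3; 35/3 448/39]
step 1: x̄ = F·x = [-42/13, -300/13]
step 1: P̄ = F·P·Fᵀ + Q = [83/13 71/13; 71/13 2086/39]
step 1: y = z − H·x̄ = [-555/13]
step 1: S = H·P̄·Hᵀ + R = [7714/39]
step 1: K = P̄·Hᵀ·S⁻¹ = [36/3857; -1873/3857]
step 1: x' = x̄ + K·y = [-13998/3857, -9045/3857]
step 1: P' = (I − K·H)·P̄ = [24559/3857 24523/3857; 24523/3857 26396/3857]

step 0: x' = [-11, -129/13], P' = [37/3 35/3; 35/3 448/39]
step 1: x' = [-13998/3857, -9045/3857], P' = [24559/3857 24523/3857; 24523/3857 26396/3857]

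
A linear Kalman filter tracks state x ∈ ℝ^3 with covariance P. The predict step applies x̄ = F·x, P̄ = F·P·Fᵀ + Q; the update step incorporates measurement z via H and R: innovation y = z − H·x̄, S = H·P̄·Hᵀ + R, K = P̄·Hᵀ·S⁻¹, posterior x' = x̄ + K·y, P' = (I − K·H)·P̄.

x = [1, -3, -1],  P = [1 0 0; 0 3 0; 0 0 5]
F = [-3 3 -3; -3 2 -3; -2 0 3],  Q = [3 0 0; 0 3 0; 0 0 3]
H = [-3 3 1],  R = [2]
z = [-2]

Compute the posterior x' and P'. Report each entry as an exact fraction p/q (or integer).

x̄ = F·x = [-9, -6, -5]
P̄ = F·P·Fᵀ + Q = [84 72 -39; 72 69 -39; -39 -39 52]
y = z − H·x̄ = [-6]
S = H·P̄·Hᵀ + R = [135]
K = P̄·Hᵀ·S⁻¹ = [-5/9; -16/45; 52/135]
x' = x̄ + K·y = [-17/3, -58/15, -329/45]
P' = (I − K·H)·P̄ = [127/3 136/3 -91/9; 136/3 779/15 -923/45; -91/9 -923/45 4316/135]

x' = [-17/3, -58/15, -329/45]
P' = [127/3 136/3 -91/9; 136/3 779/15 -923/45; -91/9 -923/45 4316/135]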